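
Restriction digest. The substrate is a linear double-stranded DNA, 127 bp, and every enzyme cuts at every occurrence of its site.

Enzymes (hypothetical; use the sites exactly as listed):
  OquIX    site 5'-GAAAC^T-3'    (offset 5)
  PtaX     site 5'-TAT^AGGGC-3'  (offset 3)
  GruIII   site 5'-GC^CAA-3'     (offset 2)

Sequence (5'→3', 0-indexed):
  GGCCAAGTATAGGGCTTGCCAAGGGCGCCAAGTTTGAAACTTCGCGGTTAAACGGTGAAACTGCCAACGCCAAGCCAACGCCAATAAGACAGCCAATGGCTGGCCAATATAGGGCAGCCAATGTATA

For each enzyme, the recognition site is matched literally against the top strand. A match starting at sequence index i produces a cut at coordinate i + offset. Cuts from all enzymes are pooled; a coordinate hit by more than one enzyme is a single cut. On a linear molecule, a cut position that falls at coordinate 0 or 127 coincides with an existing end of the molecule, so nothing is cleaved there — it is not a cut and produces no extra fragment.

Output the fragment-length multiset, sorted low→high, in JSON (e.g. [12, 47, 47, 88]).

[3,3,5,6,6,6,7,8,9,9,9,11,12,12,21]

Scan for sites:
  OquIX (GAAACT, off=5): starts [35, 56] → cuts [40, 61]
  PtaX (TATAGGGC, off=3): starts [7, 107] → cuts [10, 110]
  GruIII (GCCAA, off=2): starts [1, 17, 26, 62, 68, 73, 79, 91, 102, 116] → cuts [3, 19, 28, 64, 70, 75, 81, 93, 104, 118]

All cut coordinates (distinct, sorted): [3, 10, 19, 28, 40, 61, 64, 70, 75, 81, 93, 104, 110, 118]

Fragment lengths:
  [0,3): 3 bp
  [3,10): 7 bp
  [10,19): 9 bp
  [19,28): 9 bp
  [28,40): 12 bp
  [40,61): 21 bp
  [61,64): 3 bp
  [64,70): 6 bp
  [70,75): 5 bp
  [75,81): 6 bp
  [81,93): 12 bp
  [93,104): 11 bp
  [104,110): 6 bp
  [110,118): 8 bp
  [118,127): 9 bp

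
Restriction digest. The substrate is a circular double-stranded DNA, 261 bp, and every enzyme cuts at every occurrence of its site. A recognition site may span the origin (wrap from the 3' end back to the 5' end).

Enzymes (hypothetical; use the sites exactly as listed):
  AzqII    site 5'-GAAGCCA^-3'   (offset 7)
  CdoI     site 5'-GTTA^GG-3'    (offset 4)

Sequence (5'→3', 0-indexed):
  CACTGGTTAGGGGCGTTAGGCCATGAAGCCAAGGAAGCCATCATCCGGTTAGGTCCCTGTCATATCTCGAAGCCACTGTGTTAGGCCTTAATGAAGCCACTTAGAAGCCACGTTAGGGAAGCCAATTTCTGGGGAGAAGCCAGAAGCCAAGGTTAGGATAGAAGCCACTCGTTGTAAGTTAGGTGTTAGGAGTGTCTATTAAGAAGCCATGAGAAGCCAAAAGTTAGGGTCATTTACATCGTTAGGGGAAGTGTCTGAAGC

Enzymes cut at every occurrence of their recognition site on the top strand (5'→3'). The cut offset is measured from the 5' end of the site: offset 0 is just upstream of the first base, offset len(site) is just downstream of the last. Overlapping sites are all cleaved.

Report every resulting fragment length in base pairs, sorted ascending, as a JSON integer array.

Scan for sites:
  AzqII GAAGCCA/7: at [24, 33, 68, 92, 103, 117, 135, 142, 160, 202, 212, 256] ⇒ [2, 31, 40, 75, 99, 110, 124, 142, 149, 167, 209, 219]
  CdoI GTTAGG/4: at [5, 14, 47, 79, 111, 151, 177, 184, 222, 240] ⇒ [9, 18, 51, 83, 115, 155, 181, 188, 226, 244]

Pooled cuts: [2, 9, 18, 31, 40, 51, 75, 83, 99, 110, 115, 124, 142, 149, 155, 167, 181, 188, 209, 219, 226, 244]

Fragment lengths:
  2→9: 7 bp
  9→18: 9 bp
  18→31: 13 bp
  31→40: 9 bp
  40→51: 11 bp
  51→75: 24 bp
  75→83: 8 bp
  83→99: 16 bp
  99→110: 11 bp
  110→115: 5 bp
  115→124: 9 bp
  124→142: 18 bp
  142→149: 7 bp
  149→155: 6 bp
  155→167: 12 bp
  167→181: 14 bp
  181→188: 7 bp
  188→209: 21 bp
  209→219: 10 bp
  219→226: 7 bp
  226→244: 18 bp
  244→2 (wrap): 261-244+2 = 19 bp

[5,6,7,7,7,7,8,9,9,9,10,11,11,12,13,14,16,18,18,19,21,24]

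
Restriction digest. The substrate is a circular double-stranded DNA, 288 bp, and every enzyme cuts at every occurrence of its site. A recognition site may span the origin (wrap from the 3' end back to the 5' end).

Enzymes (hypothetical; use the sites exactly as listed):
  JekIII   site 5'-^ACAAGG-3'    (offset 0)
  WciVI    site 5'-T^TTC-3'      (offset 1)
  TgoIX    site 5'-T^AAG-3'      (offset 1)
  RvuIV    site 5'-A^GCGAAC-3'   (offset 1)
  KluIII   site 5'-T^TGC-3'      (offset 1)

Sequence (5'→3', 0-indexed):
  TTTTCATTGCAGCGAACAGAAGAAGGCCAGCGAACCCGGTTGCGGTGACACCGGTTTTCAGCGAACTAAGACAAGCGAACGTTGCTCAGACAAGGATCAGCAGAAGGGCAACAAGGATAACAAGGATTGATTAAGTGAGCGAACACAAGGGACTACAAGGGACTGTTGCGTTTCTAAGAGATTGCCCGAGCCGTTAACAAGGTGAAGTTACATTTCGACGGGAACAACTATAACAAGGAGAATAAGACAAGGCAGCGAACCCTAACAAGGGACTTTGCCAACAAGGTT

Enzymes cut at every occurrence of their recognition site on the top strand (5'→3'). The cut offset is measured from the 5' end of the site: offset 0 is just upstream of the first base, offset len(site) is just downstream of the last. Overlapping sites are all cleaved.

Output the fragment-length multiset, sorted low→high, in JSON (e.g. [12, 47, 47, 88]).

Per-enzyme occurrences:
  JekIII (ACAAGG, off=0): starts [89, 110, 119, 144, 154, 196, 232, 246, 264, 280] → cuts [89, 110, 119, 144, 154, 196, 232, 246, 264, 280]
  WciVI (TTTC, off=1): starts [1, 55, 170, 212] → cuts [2, 56, 171, 213]
  TgoIX (TAAG, off=1): starts [66, 131, 174, 242] → cuts [67, 132, 175, 243]
  RvuIV (AGCGAAC, off=1): starts [10, 28, 59, 73, 137, 253] → cuts [11, 29, 60, 74, 138, 254]
  KluIII (TTGC, off=1): starts [6, 39, 81, 165, 181, 274] → cuts [7, 40, 82, 166, 182, 275]

All cut coordinates (distinct, sorted): [2, 7, 11, 29, 40, 56, 60, 67, 74, 82, 89, 110, 119, 132, 138, 144, 154, 166, 171, 175, 182, 196, 213, 232, 243, 246, 254, 264, 275, 280]

Fragments:
  2→7: 5 bp
  7→11: 4 bp
  11→29: 18 bp
  29→40: 11 bp
  40→56: 16 bp
  56→60: 4 bp
  60→67: 7 bp
  67→74: 7 bp
  74→82: 8 bp
  82→89: 7 bp
  89→110: 21 bp
  110→119: 9 bp
  119→132: 13 bp
  132→138: 6 bp
  138→144: 6 bp
  144→154: 10 bp
  154→166: 12 bp
  166→171: 5 bp
  171→175: 4 bp
  175→182: 7 bp
  182→196: 14 bp
  196→213: 17 bp
  213→232: 19 bp
  232→243: 11 bp
  243→246: 3 bp
  246→254: 8 bp
  254→264: 10 bp
  264→275: 11 bp
  275→280: 5 bp
  280→2 (wrap): 288-280+2 = 10 bp

[3,4,4,4,5,5,5,6,6,7,7,7,7,8,8,9,10,10,10,11,11,11,12,13,14,16,17,18,19,21]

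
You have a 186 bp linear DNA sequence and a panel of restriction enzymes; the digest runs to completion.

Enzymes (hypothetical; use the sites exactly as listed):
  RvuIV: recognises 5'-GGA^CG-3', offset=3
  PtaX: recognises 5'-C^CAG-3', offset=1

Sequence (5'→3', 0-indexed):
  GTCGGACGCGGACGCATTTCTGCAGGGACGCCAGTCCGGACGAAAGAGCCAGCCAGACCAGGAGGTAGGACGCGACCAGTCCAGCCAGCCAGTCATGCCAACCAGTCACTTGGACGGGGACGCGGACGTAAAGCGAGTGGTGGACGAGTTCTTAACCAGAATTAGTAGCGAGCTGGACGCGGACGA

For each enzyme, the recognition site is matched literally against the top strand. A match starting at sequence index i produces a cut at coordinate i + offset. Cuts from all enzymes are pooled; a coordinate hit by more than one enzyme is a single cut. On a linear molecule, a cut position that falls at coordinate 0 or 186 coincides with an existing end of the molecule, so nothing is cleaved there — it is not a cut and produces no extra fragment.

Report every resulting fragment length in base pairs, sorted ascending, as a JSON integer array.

[3,3,4,4,4,5,5,6,6,6,6,6,6,9,9,12,12,12,13,16,18,21]

Scan for sites:
  RvuIV (GGACG, off=3): starts [3, 9, 25, 37, 67, 111, 117, 123, 141, 174, 180] → cuts [6, 12, 28, 40, 70, 114, 120, 126, 144, 177, 183]
  PtaX (CCAG, off=1): starts [30, 48, 52, 57, 75, 80, 84, 88, 101, 155] → cuts [31, 49, 53, 58, 76, 81, 85, 89, 102, 156]

Pooled cuts: [6, 12, 28, 31, 40, 49, 53, 58, 70, 76, 81, 85, 89, 102, 114, 120, 126, 144, 156, 177, 183]

Fragment lengths:
  [0,6): 6 bp
  [6,12): 6 bp
  [12,28): 16 bp
  [28,31): 3 bp
  [31,40): 9 bp
  [40,49): 9 bp
  [49,53): 4 bp
  [53,58): 5 bp
  [58,70): 12 bp
  [70,76): 6 bp
  [76,81): 5 bp
  [81,85): 4 bp
  [85,89): 4 bp
  [89,102): 13 bp
  [102,114): 12 bp
  [114,120): 6 bp
  [120,126): 6 bp
  [126,144): 18 bp
  [144,156): 12 bp
  [156,177): 21 bp
  [177,183): 6 bp
  [183,186): 3 bp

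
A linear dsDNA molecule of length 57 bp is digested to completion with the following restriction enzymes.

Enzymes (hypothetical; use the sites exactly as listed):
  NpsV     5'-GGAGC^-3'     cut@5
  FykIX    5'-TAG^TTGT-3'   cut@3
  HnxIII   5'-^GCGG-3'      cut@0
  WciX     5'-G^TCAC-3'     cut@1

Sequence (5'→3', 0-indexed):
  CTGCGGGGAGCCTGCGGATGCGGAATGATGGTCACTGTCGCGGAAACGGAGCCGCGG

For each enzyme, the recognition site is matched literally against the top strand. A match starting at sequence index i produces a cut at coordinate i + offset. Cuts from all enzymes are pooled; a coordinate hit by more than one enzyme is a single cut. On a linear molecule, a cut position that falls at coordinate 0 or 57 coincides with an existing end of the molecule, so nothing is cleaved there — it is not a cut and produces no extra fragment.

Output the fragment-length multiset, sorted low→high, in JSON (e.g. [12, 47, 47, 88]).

[1,2,2,4,6,8,9,12,13]

Site scan:
  NpsV GGAGC/5: at [6, 47] ⇒ [11, 52]
  FykIX (TAGTTGT, off=3): no sites
  HnxIII GCGG/0: at [2, 13, 19, 39, 53] ⇒ [2, 13, 19, 39, 53]
  WciX GTCAC/1: at [30] ⇒ [31]

All cut coordinates (distinct, sorted): [2, 11, 13, 19, 31, 39, 52, 53]

Fragment lengths:
  [0,2): 2 bp
  [2,11): 9 bp
  [11,13): 2 bp
  [13,19): 6 bp
  [19,31): 12 bp
  [31,39): 8 bp
  [39,52): 13 bp
  [52,53): 1 bp
  [53,57): 4 bp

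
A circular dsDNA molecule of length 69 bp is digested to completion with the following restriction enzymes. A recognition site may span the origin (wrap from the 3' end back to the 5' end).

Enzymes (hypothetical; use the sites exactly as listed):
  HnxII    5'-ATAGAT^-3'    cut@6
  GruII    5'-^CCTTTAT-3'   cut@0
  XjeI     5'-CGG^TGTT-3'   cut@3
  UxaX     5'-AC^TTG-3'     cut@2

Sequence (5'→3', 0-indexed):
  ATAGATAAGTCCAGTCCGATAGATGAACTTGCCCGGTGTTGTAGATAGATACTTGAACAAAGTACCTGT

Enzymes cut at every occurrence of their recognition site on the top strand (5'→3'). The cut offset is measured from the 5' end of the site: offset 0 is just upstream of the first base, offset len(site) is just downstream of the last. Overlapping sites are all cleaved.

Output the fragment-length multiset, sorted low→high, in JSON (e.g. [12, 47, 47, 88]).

Per-enzyme occurrences:
  HnxII (ATAGAT, off=6): starts [0, 18, 44] → cuts [6, 24, 50]
  GruII (CCTTTAT, off=0): no sites
  XjeI (CGGTGTT, off=3): starts [33] → cuts [36]
  UxaX (ACTTG, off=2): starts [26, 50] → cuts [28, 52]

All cut coordinates (distinct, sorted): [6, 24, 28, 36, 50, 52]

Fragments:
  6→24: 18 bp
  24→28: 4 bp
  28→36: 8 bp
  36→50: 14 bp
  50→52: 2 bp
  52→6 (wrap): 69-52+6 = 23 bp

[2,4,8,14,18,23]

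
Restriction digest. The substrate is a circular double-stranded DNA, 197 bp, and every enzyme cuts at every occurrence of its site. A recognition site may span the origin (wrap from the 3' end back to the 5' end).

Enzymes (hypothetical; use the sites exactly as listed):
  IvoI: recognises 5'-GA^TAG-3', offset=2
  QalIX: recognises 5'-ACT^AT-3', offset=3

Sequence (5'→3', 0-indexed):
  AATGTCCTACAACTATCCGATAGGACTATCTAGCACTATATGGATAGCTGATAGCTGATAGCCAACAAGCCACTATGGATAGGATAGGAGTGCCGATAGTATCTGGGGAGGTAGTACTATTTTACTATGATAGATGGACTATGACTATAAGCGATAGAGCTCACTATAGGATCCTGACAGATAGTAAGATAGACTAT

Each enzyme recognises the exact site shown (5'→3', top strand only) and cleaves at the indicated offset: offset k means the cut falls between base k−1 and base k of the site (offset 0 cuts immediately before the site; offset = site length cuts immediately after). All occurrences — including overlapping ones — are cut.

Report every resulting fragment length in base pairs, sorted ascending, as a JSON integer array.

Scan for sites:
  IvoI (GATAG, off=2): starts [18, 42, 49, 56, 77, 82, 94, 128, 152, 179, 187] → cuts [20, 44, 51, 58, 79, 84, 96, 130, 154, 181, 189]
  QalIX (ACTAT, off=3): starts [11, 24, 34, 71, 115, 123, 137, 143, 162, 192] → cuts [14, 27, 37, 74, 118, 126, 140, 146, 165, 195]

Pooled cuts: [14, 20, 27, 37, 44, 51, 58, 74, 79, 84, 96, 118, 126, 130, 140, 146, 154, 165, 181, 189, 195]

Fragment lengths:
  14→20: 6 bp
  20→27: 7 bp
  27→37: 10 bp
  37→44: 7 bp
  44→51: 7 bp
  51→58: 7 bp
  58→74: 16 bp
  74→79: 5 bp
  79→84: 5 bp
  84→96: 12 bp
  96→118: 22 bp
  118→126: 8 bp
  126→130: 4 bp
  130→140: 10 bp
  140→146: 6 bp
  146→154: 8 bp
  154→165: 11 bp
  165→181: 16 bp
  181→189: 8 bp
  189→195: 6 bp
  195→14 (wrap): 197-195+14 = 16 bp

[4,5,5,6,6,6,7,7,7,7,8,8,8,10,10,11,12,16,16,16,22]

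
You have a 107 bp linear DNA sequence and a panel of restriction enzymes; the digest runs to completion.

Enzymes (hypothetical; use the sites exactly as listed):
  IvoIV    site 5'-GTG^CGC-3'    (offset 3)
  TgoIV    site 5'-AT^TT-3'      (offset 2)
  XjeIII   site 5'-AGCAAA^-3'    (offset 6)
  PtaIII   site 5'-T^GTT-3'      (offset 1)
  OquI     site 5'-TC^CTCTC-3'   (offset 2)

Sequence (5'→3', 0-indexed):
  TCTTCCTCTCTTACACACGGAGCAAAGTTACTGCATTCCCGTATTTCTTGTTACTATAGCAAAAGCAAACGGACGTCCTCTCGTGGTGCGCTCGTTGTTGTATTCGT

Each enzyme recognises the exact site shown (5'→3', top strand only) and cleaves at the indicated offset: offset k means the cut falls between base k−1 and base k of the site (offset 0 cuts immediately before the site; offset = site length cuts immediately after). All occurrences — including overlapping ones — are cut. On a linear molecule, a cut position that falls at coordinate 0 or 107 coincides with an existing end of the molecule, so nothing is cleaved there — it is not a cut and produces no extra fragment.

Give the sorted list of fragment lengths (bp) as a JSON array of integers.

Site scan:
  IvoIV GTGCGC/3: at [85] ⇒ [88]
  TgoIV ATTT/2: at [42] ⇒ [44]
  XjeIII AGCAAA/6: at [20, 57, 63] ⇒ [26, 63, 69]
  PtaIII TGTT/1: at [48, 95] ⇒ [49, 96]
  OquI TCCTCTC/2: at [3, 75] ⇒ [5, 77]

Pooled cuts: [5, 26, 44, 49, 63, 69, 77, 88, 96]

Fragments:
  [0,5): 5 bp
  [5,26): 21 bp
  [26,44): 18 bp
  [44,49): 5 bp
  [49,63): 14 bp
  [63,69): 6 bp
  [69,77): 8 bp
  [77,88): 11 bp
  [88,96): 8 bp
  [96,107): 11 bp

[5,5,6,8,8,11,11,14,18,21]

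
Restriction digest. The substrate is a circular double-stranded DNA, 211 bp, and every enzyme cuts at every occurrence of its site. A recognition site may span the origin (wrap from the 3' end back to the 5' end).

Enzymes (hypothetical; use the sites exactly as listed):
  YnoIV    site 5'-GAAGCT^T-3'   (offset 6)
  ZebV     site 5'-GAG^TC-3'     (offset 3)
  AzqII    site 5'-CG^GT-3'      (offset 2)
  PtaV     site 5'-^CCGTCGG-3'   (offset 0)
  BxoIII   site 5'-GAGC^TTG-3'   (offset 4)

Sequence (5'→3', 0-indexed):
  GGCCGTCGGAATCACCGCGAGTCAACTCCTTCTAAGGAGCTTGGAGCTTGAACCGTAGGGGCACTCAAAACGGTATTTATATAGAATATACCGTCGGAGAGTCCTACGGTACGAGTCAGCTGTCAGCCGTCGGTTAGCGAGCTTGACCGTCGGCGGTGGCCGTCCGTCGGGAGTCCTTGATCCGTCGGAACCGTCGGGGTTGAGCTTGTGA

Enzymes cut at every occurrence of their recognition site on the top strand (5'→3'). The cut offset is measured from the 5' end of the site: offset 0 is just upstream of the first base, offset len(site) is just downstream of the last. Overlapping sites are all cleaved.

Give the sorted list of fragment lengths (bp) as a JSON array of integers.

[4,6,7,7,7,8,8,8,9,9,10,10,11,11,15,18,19,19,25]

Site scan:
  YnoIV (GAAGCTT, off=6): no sites
  ZebV GAGTC/3: at [18, 98, 112, 170] ⇒ [21, 101, 115, 173]
  AzqII CGGT/2: at [70, 106, 130, 153] ⇒ [72, 108, 132, 155]
  PtaV CCGTCGG/0: at [2, 90, 126, 146, 163, 181, 190] ⇒ [2, 90, 126, 146, 163, 181, 190]
  BxoIII GAGCTTG/4: at [36, 43, 138, 201] ⇒ [40, 47, 142, 205]

All cut coordinates (distinct, sorted): [2, 21, 40, 47, 72, 90, 101, 108, 115, 126, 132, 142, 146, 155, 163, 173, 181, 190, 205]

Fragment lengths:
  2→21: 19 bp
  21→40: 19 bp
  40→47: 7 bp
  47→72: 25 bp
  72→90: 18 bp
  90→101: 11 bp
  101→108: 7 bp
  108→115: 7 bp
  115→126: 11 bp
  126→132: 6 bp
  132→142: 10 bp
  142→146: 4 bp
  146→155: 9 bp
  155→163: 8 bp
  163→173: 10 bp
  173→181: 8 bp
  181→190: 9 bp
  190→205: 15 bp
  205→2 (wrap): 211-205+2 = 8 bp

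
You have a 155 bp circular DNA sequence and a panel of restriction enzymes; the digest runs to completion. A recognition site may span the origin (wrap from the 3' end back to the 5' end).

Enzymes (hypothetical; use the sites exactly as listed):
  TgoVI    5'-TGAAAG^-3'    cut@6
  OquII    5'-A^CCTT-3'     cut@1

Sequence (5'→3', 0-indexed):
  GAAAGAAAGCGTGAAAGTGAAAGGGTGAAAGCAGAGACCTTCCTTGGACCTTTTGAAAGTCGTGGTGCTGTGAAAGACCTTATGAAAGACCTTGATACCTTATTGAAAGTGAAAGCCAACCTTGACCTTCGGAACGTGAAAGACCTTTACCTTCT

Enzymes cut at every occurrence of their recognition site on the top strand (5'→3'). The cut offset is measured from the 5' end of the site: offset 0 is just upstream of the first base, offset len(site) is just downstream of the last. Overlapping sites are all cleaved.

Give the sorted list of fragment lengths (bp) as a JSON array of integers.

[1,1,1,4,6,6,6,6,6,8,8,11,11,11,11,12,12,17,17]

Site scan:
  TgoVI (TGAAAG, off=6): starts [11, 17, 25, 53, 70, 82, 103, 109, 136, 154] → cuts [5, 17, 23, 31, 59, 76, 88, 109, 115, 142]
  OquII (ACCTT, off=1): starts [36, 47, 76, 88, 96, 118, 124, 142, 148] → cuts [37, 48, 77, 89, 97, 119, 125, 143, 149]

Pooled cuts: [5, 17, 23, 31, 37, 48, 59, 76, 77, 88, 89, 97, 109, 115, 119, 125, 142, 143, 149]

Fragment lengths:
  5→17: 12 bp
  17→23: 6 bp
  23→31: 8 bp
  31→37: 6 bp
  37→48: 11 bp
  48→59: 11 bp
  59→76: 17 bp
  76→77: 1 bp
  77→88: 11 bp
  88→89: 1 bp
  89→97: 8 bp
  97→109: 12 bp
  109→115: 6 bp
  115→119: 4 bp
  119→125: 6 bp
  125→142: 17 bp
  142→143: 1 bp
  143→149: 6 bp
  149→5 (wrap): 155-149+5 = 11 bp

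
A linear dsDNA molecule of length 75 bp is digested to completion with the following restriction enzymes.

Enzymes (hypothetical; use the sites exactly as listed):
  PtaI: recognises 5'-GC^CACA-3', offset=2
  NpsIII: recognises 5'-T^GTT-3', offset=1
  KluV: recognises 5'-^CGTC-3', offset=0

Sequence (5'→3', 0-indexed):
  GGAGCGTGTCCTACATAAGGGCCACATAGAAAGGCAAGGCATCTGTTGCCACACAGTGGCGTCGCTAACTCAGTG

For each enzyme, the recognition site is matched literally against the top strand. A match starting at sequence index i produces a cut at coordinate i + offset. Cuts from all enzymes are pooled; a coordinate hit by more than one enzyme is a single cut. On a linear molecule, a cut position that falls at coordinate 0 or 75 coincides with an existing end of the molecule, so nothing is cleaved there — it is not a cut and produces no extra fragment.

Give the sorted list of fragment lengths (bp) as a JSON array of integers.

[5,10,16,22,22]

Scan for sites:
  PtaI GCCACA/2: at [20, 47] ⇒ [22, 49]
  NpsIII TGTT/1: at [43] ⇒ [44]
  KluV CGTC/0: at [59] ⇒ [59]

Pooled cuts: [22, 44, 49, 59]

Fragment lengths:
  [0,22): 22 bp
  [22,44): 22 bp
  [44,49): 5 bp
  [49,59): 10 bp
  [59,75): 16 bp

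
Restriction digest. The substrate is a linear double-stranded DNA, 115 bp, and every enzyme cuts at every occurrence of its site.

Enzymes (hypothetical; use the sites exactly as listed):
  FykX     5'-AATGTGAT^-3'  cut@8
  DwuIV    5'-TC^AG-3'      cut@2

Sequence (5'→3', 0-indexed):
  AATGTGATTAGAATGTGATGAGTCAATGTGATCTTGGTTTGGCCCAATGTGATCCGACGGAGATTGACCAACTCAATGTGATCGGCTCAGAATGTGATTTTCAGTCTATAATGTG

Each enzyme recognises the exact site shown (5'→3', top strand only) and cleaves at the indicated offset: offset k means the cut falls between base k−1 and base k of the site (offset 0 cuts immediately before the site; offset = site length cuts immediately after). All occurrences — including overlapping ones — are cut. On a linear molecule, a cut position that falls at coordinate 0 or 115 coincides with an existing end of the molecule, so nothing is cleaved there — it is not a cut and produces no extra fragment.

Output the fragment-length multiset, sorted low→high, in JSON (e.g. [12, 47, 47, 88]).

[4,6,8,10,11,13,13,21,29]

Site scan:
  FykX (AATGTGAT, off=8): starts [0, 11, 24, 45, 74, 90] → cuts [8, 19, 32, 53, 82, 98]
  DwuIV (TCAG, off=2): starts [86, 100] → cuts [88, 102]

Pooled cuts: [8, 19, 32, 53, 82, 88, 98, 102]

Fragment lengths:
  [0,8): 8 bp
  [8,19): 11 bp
  [19,32): 13 bp
  [32,53): 21 bp
  [53,82): 29 bp
  [82,88): 6 bp
  [88,98): 10 bp
  [98,102): 4 bp
  [102,115): 13 bp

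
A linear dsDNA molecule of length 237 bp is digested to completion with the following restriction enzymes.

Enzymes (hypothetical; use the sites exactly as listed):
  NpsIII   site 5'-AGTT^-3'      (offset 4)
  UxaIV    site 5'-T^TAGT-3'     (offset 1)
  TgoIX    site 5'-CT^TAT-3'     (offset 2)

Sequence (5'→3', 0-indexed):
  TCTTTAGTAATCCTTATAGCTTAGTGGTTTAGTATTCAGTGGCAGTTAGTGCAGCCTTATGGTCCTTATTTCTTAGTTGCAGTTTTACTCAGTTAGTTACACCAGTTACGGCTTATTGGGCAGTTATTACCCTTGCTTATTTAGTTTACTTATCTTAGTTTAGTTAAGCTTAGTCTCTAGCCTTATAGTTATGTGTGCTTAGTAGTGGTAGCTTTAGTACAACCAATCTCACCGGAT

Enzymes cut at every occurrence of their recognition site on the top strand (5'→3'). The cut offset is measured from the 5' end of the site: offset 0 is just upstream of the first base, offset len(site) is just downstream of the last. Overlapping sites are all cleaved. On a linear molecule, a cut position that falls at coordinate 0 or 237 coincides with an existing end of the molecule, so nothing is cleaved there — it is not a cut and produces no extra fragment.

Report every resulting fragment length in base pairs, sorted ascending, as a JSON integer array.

Per-enzyme occurrences:
  NpsIII AGTT/4: at [43, 74, 80, 90, 94, 103, 121, 142, 156, 161, 186] ⇒ [47, 78, 84, 94, 98, 107, 125, 146, 160, 165, 190]
  UxaIV TTAGT/1: at [3, 20, 28, 45, 72, 92, 140, 154, 159, 169, 198, 213] ⇒ [4, 21, 29, 46, 73, 93, 141, 155, 160, 170, 199, 214]
  TgoIX CTTAT/2: at [12, 55, 64, 111, 135, 148, 181] ⇒ [14, 57, 66, 113, 137, 150, 183]

All cut coordinates (distinct, sorted): [4, 14, 21, 29, 46, 47, 57, 66, 73, 78, 84, 93, 94, 98, 107, 113, 125, 137, 141, 146, 150, 155, 160, 165, 170, 183, 190, 199, 214]

Fragment lengths:
  [0,4): 4 bp
  [4,14): 10 bp
  [14,21): 7 bp
  [21,29): 8 bp
  [29,46): 17 bp
  [46,47): 1 bp
  [47,57): 10 bp
  [57,66): 9 bp
  [66,73): 7 bp
  [73,78): 5 bp
  [78,84): 6 bp
  [84,93): 9 bp
  [93,94): 1 bp
  [94,98): 4 bp
  [98,107): 9 bp
  [107,113): 6 bp
  [113,125): 12 bp
  [125,137): 12 bp
  [137,141): 4 bp
  [141,146): 5 bp
  [146,150): 4 bp
  [150,155): 5 bp
  [155,160): 5 bp
  [160,165): 5 bp
  [165,170): 5 bp
  [170,183): 13 bp
  [183,190): 7 bp
  [190,199): 9 bp
  [199,214): 15 bp
  [214,237): 23 bp

[1,1,4,4,4,4,5,5,5,5,5,5,6,6,7,7,7,8,9,9,9,9,10,10,12,12,13,15,17,23]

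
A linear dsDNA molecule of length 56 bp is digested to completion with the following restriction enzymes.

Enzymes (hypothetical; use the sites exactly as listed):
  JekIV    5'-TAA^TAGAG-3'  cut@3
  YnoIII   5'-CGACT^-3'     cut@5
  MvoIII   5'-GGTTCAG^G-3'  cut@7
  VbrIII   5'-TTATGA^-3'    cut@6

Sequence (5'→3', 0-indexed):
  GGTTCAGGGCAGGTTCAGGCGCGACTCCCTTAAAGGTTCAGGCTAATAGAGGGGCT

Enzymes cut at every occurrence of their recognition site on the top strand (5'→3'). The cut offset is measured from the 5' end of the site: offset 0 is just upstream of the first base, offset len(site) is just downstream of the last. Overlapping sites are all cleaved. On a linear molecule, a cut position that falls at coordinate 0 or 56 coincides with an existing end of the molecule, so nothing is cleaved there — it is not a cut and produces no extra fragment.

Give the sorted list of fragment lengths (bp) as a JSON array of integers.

Site scan:
  JekIV TAATAGAG/3: at [43] ⇒ [46]
  YnoIII CGACT/5: at [21] ⇒ [26]
  MvoIII GGTTCAGG/7: at [0, 11, 34] ⇒ [7, 18, 41]
  VbrIII (TTATGA, off=6): no sites

All cut coordinates (distinct, sorted): [7, 18, 26, 41, 46]

Fragment lengths:
  [0,7): 7 bp
  [7,18): 11 bp
  [18,26): 8 bp
  [26,41): 15 bp
  [41,46): 5 bp
  [46,56): 10 bp

[5,7,8,10,11,15]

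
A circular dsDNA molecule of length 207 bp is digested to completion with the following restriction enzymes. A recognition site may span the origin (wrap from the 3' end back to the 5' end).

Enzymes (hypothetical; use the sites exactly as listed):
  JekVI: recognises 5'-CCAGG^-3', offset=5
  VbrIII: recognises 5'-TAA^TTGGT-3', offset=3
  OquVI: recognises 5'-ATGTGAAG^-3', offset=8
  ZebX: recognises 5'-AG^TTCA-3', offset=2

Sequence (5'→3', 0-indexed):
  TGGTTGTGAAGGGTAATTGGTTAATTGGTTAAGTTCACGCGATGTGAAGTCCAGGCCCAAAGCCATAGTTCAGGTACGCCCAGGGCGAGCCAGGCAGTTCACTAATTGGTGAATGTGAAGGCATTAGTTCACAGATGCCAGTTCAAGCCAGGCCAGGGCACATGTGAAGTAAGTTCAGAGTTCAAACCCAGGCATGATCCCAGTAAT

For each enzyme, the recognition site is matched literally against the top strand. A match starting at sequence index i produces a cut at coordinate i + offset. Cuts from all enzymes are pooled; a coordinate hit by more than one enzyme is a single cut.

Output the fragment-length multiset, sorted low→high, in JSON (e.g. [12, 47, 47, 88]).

Scan for sites:
  JekVI CCAGG/5: at [50, 79, 89, 147, 152, 187] ⇒ [55, 84, 94, 152, 157, 192]
  VbrIII TAATTGGT/3: at [13, 21, 102, 203] ⇒ [16, 24, 105, 206]
  OquVI ATGTGAAG/8: at [41, 112, 161] ⇒ [49, 120, 169]
  ZebX AGTTCA/2: at [31, 66, 95, 125, 139, 171, 178] ⇒ [33, 68, 97, 127, 141, 173, 180]

Pooled cuts: [16, 24, 33, 49, 55, 68, 84, 94, 97, 105, 120, 127, 141, 152, 157, 169, 173, 180, 192, 206]

Fragments:
  16→24: 8 bp
  24→33: 9 bp
  33→49: 16 bp
  49→55: 6 bp
  55→68: 13 bp
  68→84: 16 bp
  84→94: 10 bp
  94→97: 3 bp
  97→105: 8 bp
  105→120: 15 bp
  120→127: 7 bp
  127→141: 14 bp
  141→152: 11 bp
  152→157: 5 bp
  157→169: 12 bp
  169→173: 4 bp
  173→180: 7 bp
  180→192: 12 bp
  192→206: 14 bp
  206→16 (wrap): 207-206+16 = 17 bp

[3,4,5,6,7,7,8,8,9,10,11,12,12,13,14,14,15,16,16,17]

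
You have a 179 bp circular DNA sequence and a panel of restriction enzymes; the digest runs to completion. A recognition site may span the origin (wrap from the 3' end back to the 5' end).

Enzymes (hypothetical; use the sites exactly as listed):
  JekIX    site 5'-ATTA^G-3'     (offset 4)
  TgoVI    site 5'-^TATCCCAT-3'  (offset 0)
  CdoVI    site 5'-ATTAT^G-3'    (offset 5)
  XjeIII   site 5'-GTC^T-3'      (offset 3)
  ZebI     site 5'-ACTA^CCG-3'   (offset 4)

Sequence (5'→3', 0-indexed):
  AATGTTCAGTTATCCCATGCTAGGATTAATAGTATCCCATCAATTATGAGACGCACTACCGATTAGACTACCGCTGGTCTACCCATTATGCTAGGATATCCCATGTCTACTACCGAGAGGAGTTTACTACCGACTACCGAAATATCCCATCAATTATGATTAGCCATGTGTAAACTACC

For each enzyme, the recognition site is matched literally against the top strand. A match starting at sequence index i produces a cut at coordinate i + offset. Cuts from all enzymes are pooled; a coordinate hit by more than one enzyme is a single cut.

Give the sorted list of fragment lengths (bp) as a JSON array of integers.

[5,5,5,6,7,7,7,9,10,11,11,15,15,17,22,27]

Scan for sites:
  JekIX ATTAG/4: at [61, 158] ⇒ [65, 162]
  TgoVI TATCCCAT/0: at [10, 32, 96, 142] ⇒ [10, 32, 96, 142]
  CdoVI ATTATG/5: at [42, 84, 152] ⇒ [47, 89, 157]
  XjeIII GTCT/3: at [76, 104] ⇒ [79, 107]
  ZebI ACTACCG/4: at [54, 66, 108, 125, 132] ⇒ [58, 70, 112, 129, 136]

All cut coordinates (distinct, sorted): [10, 32, 47, 58, 65, 70, 79, 89, 96, 107, 112, 129, 136, 142, 157, 162]

Fragments:
  10→32: 22 bp
  32→47: 15 bp
  47→58: 11 bp
  58→65: 7 bp
  65→70: 5 bp
  70→79: 9 bp
  79→89: 10 bp
  89→96: 7 bp
  96→107: 11 bp
  107→112: 5 bp
  112→129: 17 bp
  129→136: 7 bp
  136→142: 6 bp
  142→157: 15 bp
  157→162: 5 bp
  162→10 (wrap): 179-162+10 = 27 bp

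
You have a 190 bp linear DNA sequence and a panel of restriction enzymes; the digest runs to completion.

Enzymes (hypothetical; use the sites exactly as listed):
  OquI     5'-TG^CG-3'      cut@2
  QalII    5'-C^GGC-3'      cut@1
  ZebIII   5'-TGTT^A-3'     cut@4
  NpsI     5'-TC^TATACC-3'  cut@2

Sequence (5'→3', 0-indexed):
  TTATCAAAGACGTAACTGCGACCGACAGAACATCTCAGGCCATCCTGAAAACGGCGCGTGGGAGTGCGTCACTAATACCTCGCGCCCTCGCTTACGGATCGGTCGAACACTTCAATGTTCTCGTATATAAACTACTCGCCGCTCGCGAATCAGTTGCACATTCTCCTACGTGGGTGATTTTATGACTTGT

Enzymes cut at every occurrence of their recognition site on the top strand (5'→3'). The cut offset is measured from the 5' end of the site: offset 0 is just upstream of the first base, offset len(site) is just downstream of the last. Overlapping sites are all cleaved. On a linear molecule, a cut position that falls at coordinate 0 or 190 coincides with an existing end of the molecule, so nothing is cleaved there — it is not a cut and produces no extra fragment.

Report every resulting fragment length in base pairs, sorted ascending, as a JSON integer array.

Per-enzyme occurrences:
  OquI TGCG/2: at [16, 64] ⇒ [18, 66]
  QalII CGGC/1: at [51] ⇒ [52]
  ZebIII (TGTTA, off=4): no sites
  NpsI (TCTATACC, off=2): no sites

Pooled cuts: [18, 52, 66]

Fragment lengths:
  [0,18): 18 bp
  [18,52): 34 bp
  [52,66): 14 bp
  [66,190): 124 bp

[14,18,34,124]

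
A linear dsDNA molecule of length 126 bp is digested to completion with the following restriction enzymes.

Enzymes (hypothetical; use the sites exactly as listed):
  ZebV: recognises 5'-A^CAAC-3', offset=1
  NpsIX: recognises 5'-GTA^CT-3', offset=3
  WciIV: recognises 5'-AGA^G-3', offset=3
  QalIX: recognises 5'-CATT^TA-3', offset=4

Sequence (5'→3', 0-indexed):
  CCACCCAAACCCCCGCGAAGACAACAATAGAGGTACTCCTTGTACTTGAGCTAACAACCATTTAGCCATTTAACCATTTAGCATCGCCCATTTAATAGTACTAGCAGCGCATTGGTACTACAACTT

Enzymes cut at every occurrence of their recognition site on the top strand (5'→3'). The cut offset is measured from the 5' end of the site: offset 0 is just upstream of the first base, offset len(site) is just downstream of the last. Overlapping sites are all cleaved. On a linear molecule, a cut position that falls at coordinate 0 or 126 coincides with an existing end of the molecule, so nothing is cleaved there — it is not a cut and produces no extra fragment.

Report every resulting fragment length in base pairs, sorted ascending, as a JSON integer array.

Site scan:
  ZebV (ACAAC, off=1): starts [20, 53, 119] → cuts [21, 54, 120]
  NpsIX (GTACT, off=3): starts [32, 41, 97, 114] → cuts [35, 44, 100, 117]
  WciIV (AGAG, off=3): starts [28] → cuts [31]
  QalIX (CATTTA, off=4): starts [58, 66, 74, 88] → cuts [62, 70, 78, 92]

All cut coordinates (distinct, sorted): [21, 31, 35, 44, 54, 62, 70, 78, 92, 100, 117, 120]

Fragment lengths:
  [0,21): 21 bp
  [21,31): 10 bp
  [31,35): 4 bp
  [35,44): 9 bp
  [44,54): 10 bp
  [54,62): 8 bp
  [62,70): 8 bp
  [70,78): 8 bp
  [78,92): 14 bp
  [92,100): 8 bp
  [100,117): 17 bp
  [117,120): 3 bp
  [120,126): 6 bp

[3,4,6,8,8,8,8,9,10,10,14,17,21]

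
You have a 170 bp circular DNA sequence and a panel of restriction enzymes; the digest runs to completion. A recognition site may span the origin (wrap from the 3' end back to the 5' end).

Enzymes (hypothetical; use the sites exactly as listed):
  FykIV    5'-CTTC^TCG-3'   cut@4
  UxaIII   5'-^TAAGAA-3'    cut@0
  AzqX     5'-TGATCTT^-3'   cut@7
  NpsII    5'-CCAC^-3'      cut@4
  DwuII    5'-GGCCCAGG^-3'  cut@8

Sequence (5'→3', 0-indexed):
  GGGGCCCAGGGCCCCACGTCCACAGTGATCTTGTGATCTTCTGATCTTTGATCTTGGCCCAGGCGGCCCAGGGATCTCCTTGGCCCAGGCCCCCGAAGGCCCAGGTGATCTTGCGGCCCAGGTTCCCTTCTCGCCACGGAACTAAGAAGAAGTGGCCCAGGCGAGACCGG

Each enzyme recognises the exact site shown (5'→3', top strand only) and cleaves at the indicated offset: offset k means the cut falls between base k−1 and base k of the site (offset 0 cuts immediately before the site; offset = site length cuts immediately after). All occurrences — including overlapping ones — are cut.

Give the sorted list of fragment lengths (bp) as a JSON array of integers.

[5,6,7,7,7,7,8,8,8,8,9,9,10,16,17,19,19]

Per-enzyme occurrences:
  FykIV (CTTCTCG, off=4): starts [126] → cuts [130]
  UxaIII (TAAGAA, off=0): starts [142] → cuts [142]
  AzqX (TGATCTT, off=7): starts [25, 33, 41, 48, 105] → cuts [32, 40, 48, 55, 112]
  NpsII (CCAC, off=4): starts [13, 19, 133] → cuts [17, 23, 137]
  DwuII (GGCCCAGG, off=8): starts [2, 55, 64, 81, 97, 114, 153] → cuts [10, 63, 72, 89, 105, 122, 161]

Pooled cuts: [10, 17, 23, 32, 40, 48, 55, 63, 72, 89, 105, 112, 122, 130, 137, 142, 161]

Fragment lengths:
  10→17: 7 bp
  17→23: 6 bp
  23→32: 9 bp
  32→40: 8 bp
  40→48: 8 bp
  48→55: 7 bp
  55→63: 8 bp
  63→72: 9 bp
  72→89: 17 bp
  89→105: 16 bp
  105→112: 7 bp
  112→122: 10 bp
  122→130: 8 bp
  130→137: 7 bp
  137→142: 5 bp
  142→161: 19 bp
  161→10 (wrap): 170-161+10 = 19 bp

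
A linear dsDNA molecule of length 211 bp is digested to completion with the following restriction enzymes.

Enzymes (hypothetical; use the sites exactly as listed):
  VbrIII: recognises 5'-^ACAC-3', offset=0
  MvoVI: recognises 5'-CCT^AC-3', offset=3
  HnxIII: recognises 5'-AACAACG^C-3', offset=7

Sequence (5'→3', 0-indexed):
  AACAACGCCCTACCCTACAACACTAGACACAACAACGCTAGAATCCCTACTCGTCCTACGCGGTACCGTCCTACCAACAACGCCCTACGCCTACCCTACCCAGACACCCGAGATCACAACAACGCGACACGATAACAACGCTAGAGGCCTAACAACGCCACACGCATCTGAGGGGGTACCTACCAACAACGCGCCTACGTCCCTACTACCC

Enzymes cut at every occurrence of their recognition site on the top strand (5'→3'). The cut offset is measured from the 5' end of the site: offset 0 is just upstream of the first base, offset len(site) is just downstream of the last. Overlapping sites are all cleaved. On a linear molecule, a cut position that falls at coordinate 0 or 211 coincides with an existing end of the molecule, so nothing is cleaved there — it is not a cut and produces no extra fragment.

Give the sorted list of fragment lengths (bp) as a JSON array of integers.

[2,2,3,4,4,5,5,5,6,6,7,7,7,8,9,10,10,11,11,14,15,17,21,22]

Per-enzyme occurrences:
  VbrIII (ACAC, off=0): starts [19, 26, 103, 126, 159] → cuts [19, 26, 103, 126, 159]
  MvoVI (CCTAC, off=3): starts [8, 13, 45, 54, 69, 83, 89, 94, 178, 193, 201] → cuts [11, 16, 48, 57, 72, 86, 92, 97, 181, 196, 204]
  HnxIII (AACAACGC, off=7): starts [0, 30, 75, 117, 133, 150, 184] → cuts [7, 37, 82, 124, 140, 157, 191]

Pooled cuts: [7, 11, 16, 19, 26, 37, 48, 57, 72, 82, 86, 92, 97, 103, 124, 126, 140, 157, 159, 181, 191, 196, 204]

Fragment lengths:
  [0,7): 7 bp
  [7,11): 4 bp
  [11,16): 5 bp
  [16,19): 3 bp
  [19,26): 7 bp
  [26,37): 11 bp
  [37,48): 11 bp
  [48,57): 9 bp
  [57,72): 15 bp
  [72,82): 10 bp
  [82,86): 4 bp
  [86,92): 6 bp
  [92,97): 5 bp
  [97,103): 6 bp
  [103,124): 21 bp
  [124,126): 2 bp
  [126,140): 14 bp
  [140,157): 17 bp
  [157,159): 2 bp
  [159,181): 22 bp
  [181,191): 10 bp
  [191,196): 5 bp
  [196,204): 8 bp
  [204,211): 7 bp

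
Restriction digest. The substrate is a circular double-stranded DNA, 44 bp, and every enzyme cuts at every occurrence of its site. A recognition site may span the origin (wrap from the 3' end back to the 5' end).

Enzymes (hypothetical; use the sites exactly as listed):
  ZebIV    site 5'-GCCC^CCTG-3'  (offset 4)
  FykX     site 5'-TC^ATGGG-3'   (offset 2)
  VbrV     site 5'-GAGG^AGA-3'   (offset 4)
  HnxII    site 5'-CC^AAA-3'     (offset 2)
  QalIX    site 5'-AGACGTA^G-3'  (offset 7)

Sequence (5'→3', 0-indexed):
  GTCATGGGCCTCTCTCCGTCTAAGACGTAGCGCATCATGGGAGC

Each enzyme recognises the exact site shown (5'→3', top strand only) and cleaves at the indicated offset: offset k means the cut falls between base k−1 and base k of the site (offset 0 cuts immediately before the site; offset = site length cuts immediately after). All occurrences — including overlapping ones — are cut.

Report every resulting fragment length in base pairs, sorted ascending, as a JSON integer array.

Site scan:
  ZebIV (GCCCCCTG, off=4): no sites
  FykX (TCATGGG, off=2): starts [1, 34] → cuts [3, 36]
  VbrV (GAGGAGA, off=4): no sites
  HnxII (CCAAA, off=2): no sites
  QalIX (AGACGTAG, off=7): starts [22] → cuts [29]

All cut coordinates (distinct, sorted): [3, 29, 36]

Fragment lengths:
  3→29: 26 bp
  29→36: 7 bp
  36→3 (wrap): 44-36+3 = 11 bp

[7,11,26]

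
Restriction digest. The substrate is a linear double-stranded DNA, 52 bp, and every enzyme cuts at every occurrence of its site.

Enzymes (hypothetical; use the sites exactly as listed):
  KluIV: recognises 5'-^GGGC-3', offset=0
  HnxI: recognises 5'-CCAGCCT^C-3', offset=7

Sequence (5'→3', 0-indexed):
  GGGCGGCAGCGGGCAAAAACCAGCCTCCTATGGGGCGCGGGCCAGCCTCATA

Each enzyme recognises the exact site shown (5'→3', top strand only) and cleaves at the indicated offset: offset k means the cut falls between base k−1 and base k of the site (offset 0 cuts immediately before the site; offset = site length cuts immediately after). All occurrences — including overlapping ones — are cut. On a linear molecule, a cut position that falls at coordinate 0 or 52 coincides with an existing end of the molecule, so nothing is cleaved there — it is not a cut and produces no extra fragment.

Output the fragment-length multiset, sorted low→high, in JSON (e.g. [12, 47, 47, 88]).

[4,6,6,10,10,16]

Site scan:
  KluIV (GGGC, off=0): starts [0, 10, 32, 38] → cuts [10, 32, 38] (position 0 is a terminus of the linear molecule — no cut)
  HnxI (CCAGCCTC, off=7): starts [19, 41] → cuts [26, 48]

Pooled cuts: [10, 26, 32, 38, 48]

Fragments:
  [0,10): 10 bp
  [10,26): 16 bp
  [26,32): 6 bp
  [32,38): 6 bp
  [38,48): 10 bp
  [48,52): 4 bp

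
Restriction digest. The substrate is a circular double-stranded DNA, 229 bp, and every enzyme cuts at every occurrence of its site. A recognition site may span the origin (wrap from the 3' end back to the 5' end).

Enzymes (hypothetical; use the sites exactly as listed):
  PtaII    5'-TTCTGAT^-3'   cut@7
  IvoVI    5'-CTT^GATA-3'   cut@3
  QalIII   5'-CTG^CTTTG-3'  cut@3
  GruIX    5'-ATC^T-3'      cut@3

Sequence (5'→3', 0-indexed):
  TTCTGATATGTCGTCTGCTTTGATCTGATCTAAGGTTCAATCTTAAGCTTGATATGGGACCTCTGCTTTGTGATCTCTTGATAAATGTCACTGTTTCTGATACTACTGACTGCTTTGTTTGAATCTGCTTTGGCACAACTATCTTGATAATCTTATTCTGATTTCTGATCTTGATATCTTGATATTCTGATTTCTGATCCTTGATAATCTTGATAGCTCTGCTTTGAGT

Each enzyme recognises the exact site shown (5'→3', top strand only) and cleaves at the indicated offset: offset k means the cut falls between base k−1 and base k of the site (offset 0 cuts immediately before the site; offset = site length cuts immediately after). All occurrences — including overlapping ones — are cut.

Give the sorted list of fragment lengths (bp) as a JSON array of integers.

[1,2,2,2,2,2,4,4,5,6,7,7,7,7,8,8,10,10,10,10,11,11,12,13,15,15,16,22]

Per-enzyme occurrences:
  PtaII (TTCTGAT, off=7): starts [0, 94, 155, 162, 184, 191] → cuts [7, 101, 162, 169, 191, 198]
  IvoVI (CTTGATA, off=3): starts [47, 76, 142, 169, 177, 199, 208] → cuts [50, 79, 145, 172, 180, 202, 211]
  QalIII (CTGCTTTG, off=3): starts [14, 62, 109, 124, 218] → cuts [17, 65, 112, 127, 221]
  GruIX (ATCT, off=3): starts [22, 27, 39, 72, 122, 140, 149, 167, 175, 206] → cuts [25, 30, 42, 75, 125, 143, 152, 170, 178, 209]

All cut coordinates (distinct, sorted): [7, 17, 25, 30, 42, 50, 65, 75, 79, 101, 112, 125, 127, 143, 145, 152, 162, 169, 170, 172, 178, 180, 191, 198, 202, 209, 211, 221]

Fragment lengths:
  7→17: 10 bp
  17→25: 8 bp
  25→30: 5 bp
  30→42: 12 bp
  42→50: 8 bp
  50→65: 15 bp
  65→75: 10 bp
  75→79: 4 bp
  79→101: 22 bp
  101→112: 11 bp
  112→125: 13 bp
  125→127: 2 bp
  127→143: 16 bp
  143→145: 2 bp
  145→152: 7 bp
  152→162: 10 bp
  162→169: 7 bp
  169→170: 1 bp
  170→172: 2 bp
  172→178: 6 bp
  178→180: 2 bp
  180→191: 11 bp
  191→198: 7 bp
  198→202: 4 bp
  202→209: 7 bp
  209→211: 2 bp
  211→221: 10 bp
  221→7 (wrap): 229-221+7 = 15 bp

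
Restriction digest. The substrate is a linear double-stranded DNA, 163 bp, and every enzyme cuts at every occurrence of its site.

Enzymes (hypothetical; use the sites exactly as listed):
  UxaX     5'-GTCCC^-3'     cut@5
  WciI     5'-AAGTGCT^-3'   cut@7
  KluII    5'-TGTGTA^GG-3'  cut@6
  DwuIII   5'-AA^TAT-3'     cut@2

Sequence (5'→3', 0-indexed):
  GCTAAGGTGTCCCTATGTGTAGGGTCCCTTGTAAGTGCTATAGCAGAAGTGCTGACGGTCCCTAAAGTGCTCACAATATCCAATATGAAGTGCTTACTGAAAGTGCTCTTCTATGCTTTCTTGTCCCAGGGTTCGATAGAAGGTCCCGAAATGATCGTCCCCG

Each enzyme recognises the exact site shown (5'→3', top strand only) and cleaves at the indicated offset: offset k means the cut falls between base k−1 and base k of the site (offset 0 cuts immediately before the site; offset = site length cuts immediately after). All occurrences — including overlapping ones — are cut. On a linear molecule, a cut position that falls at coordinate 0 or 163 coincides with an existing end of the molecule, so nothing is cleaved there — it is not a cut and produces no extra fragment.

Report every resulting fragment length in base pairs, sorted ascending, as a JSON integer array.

[2,5,7,7,8,9,9,11,11,13,13,14,14,20,20]

Per-enzyme occurrences:
  UxaX (GTCCC, off=5): starts [8, 23, 57, 122, 142, 156] → cuts [13, 28, 62, 127, 147, 161]
  WciI (AAGTGCT, off=7): starts [32, 46, 64, 87, 100] → cuts [39, 53, 71, 94, 107]
  KluII (TGTGTAGG, off=6): starts [15] → cuts [21]
  DwuIII (AATAT, off=2): starts [74, 81] → cuts [76, 83]

Pooled cuts: [13, 21, 28, 39, 53, 62, 71, 76, 83, 94, 107, 127, 147, 161]

Fragment lengths:
  [0,13): 13 bp
  [13,21): 8 bp
  [21,28): 7 bp
  [28,39): 11 bp
  [39,53): 14 bp
  [53,62): 9 bp
  [62,71): 9 bp
  [71,76): 5 bp
  [76,83): 7 bp
  [83,94): 11 bp
  [94,107): 13 bp
  [107,127): 20 bp
  [127,147): 20 bp
  [147,161): 14 bp
  [161,163): 2 bp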